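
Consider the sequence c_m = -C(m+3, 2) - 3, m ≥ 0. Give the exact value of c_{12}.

-108

C(15, 2) = 105, so c_{12} = -108.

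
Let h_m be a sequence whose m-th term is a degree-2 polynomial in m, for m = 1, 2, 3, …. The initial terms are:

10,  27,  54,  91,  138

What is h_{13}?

874

1st diffs: 17, 27, 37, 47.
2nd diffs: 10, 10, 10 (constant).
Newton forward-difference form: h_m = 10 + 17·C(m-1,1) + 10·C(m-1,2).
At m = 13: m-1 = 12, so h_{13} = 10 + 204 + 660 = 874.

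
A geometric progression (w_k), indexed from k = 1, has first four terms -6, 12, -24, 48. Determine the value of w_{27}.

Common ratio r = -2.
w_k = (-6)·(-2)^(k-1).
w_{27} = (-6)·(-2)^26 = -402653184.

-402653184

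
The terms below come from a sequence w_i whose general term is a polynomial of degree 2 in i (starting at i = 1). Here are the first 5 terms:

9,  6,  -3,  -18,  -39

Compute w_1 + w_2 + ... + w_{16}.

1st diffs: -3, -9, -15, -21.
2nd diffs: -6, -6, -6 (constant).
Newton forward-difference form: w_i = 9 + (-3)·C(i-1,1) + (-6)·C(i-1,2).
Continuing: …, -66, -99, -138, -183, …, w_{16} = -666.
Summing i = 1..16 (16 terms) gives -3576.

-3576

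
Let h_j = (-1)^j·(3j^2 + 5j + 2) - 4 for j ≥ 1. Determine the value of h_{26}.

(-1)^26 = 1; 3j^2 + 5j + 2 at j=26 is 2160; so h_{26} = 2156.

2156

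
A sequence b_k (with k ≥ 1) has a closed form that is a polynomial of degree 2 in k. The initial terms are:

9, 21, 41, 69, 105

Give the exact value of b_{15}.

905

1st diffs: 12, 20, 28, 36.
2nd diffs: 8, 8, 8 (constant).
Newton forward-difference form: b_k = 9 + 12·C(k-1,1) + 8·C(k-1,2).
At k = 15: k-1 = 14, so b_{15} = 9 + 168 + 728 = 905.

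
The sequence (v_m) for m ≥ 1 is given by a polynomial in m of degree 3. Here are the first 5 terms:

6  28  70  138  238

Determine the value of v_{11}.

1846

1st diffs: 22, 42, 68, 100.
2nd diffs: 20, 26, 32.
3rd diffs: 6, 6 (constant).
Newton forward-difference form: v_m = 6 + 22·C(m-1,1) + 20·C(m-1,2) + 6·C(m-1,3).
At m = 11: m-1 = 10, so v_{11} = 6 + 220 + 900 + 720 = 1846.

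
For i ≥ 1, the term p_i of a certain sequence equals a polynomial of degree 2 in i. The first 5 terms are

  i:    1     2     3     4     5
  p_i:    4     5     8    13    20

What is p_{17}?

260

1st diffs: 1, 3, 5, 7.
2nd diffs: 2, 2, 2 (constant).
Newton forward-difference form: p_i = 4 + 1·C(i-1,1) + 2·C(i-1,2).
At i = 17: i-1 = 16, so p_{17} = 4 + 16 + 240 = 260.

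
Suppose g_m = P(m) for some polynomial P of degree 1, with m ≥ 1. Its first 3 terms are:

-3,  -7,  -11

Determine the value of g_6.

-23

1st diffs: -4, -4 (constant).
So g_m = -4m + 1.
Evaluating at m = 6 gives g_6 = -23.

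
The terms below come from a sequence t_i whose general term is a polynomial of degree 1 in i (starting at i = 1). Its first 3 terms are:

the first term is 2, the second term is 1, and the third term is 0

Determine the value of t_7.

-4

1st diffs: -1, -1 (constant).
So t_i = -i + 3.
Evaluating at i = 7 gives t_7 = -4.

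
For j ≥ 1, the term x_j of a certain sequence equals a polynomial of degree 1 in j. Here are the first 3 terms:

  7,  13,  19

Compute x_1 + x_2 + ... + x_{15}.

735

1st diffs: 6, 6 (constant).
So x_j = 6j + 1.
Continuing: …, 25, 31, 37, 43, …, x_{15} = 91.
Summing j = 1..15 (15 terms) gives 735.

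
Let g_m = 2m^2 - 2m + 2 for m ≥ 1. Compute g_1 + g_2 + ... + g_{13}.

1482

Over m = 1..13: Σm = 91, Σm² = 819.
Total = (2)·819 + (-2)·91 + (2)·13 = 1482.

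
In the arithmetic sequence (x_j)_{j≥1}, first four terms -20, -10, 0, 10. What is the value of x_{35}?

Common difference d = 10.
x_j = -20 + (j - 1)·10.
x_{35} = -20 + 34·10 = 320.

320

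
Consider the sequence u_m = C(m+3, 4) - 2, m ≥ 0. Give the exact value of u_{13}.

C(16, 4) = 1820, so u_{13} = 1818.

1818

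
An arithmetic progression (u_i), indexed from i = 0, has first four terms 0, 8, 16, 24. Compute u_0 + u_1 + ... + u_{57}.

13224

Common difference d = 8.
u_i = 0 + (i - 0)·8.
u_{57} = 456; S = 58·(0 + 456)/2 = 13224.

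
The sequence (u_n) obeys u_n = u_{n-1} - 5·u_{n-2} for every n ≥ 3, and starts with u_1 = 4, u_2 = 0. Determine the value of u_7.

u_3 = -20, u_4 = -20, u_5 = 80, u_6 = 180, u_7 = -220.

-220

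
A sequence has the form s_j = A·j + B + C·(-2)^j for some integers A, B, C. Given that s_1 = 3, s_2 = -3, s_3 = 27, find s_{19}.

At j = 1, 2, 3: A + B - 2C = 3; 2A + B + 4C = -3; 3A + B - 8C = 27.
Subtracting the first from the second: A + 6C = -6.
Subtracting the second from the third: A - 12C = 30.
Solving: C = -2, A = 6, then B = -7.
Therefore s_{19} = 114 + (-7) + (-2)·(-524288) = 1048683.

1048683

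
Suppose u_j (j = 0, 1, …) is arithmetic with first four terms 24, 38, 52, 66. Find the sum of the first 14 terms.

Common difference d = 14.
u_j = 24 + (j - 0)·14.
u_{13} = 206; S = 14·(24 + 206)/2 = 1610.

1610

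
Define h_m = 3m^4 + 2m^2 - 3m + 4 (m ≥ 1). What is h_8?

12396

h_8 = 3·8^4 + 2·8^2 - 3·8 + 4 = 12396.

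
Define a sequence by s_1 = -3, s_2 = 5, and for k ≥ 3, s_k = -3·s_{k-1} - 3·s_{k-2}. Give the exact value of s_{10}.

s_3 = -6; s_4 = 3; s_5 = 9; s_6 = -36; s_7 = 81; s_8 = -135; s_9 = 162; s_{10} = -81.

-81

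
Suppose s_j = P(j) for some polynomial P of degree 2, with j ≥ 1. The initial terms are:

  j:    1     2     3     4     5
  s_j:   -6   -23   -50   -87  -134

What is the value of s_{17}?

-1478

1st diffs: -17, -27, -37, -47.
2nd diffs: -10, -10, -10 (constant).
So s_j = -5j^2 - 2j + 1.
Evaluating at j = 17 gives s_{17} = -1478.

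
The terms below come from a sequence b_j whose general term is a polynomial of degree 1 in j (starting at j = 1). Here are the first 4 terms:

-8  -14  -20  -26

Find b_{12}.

1st diffs: -6, -6, -6 (constant).
So b_j = -6j - 2.
Evaluating at j = 12 gives b_{12} = -74.

-74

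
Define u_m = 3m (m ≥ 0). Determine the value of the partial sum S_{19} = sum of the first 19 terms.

513

Over m = 0..18: Σm = 171.
Total = (3)·171 = 513.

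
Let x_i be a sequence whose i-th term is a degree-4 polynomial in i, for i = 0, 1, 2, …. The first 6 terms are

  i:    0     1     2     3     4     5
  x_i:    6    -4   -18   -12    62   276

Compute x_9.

1st diffs: -10, -14, 6, 74, 214.
2nd diffs: -4, 20, 68, 140.
3rd diffs: 24, 48, 72.
4th diffs: 24, 24 (constant).
Newton forward-difference form: x_i = 6 + (-10)·C(i,1) + (-4)·C(i,2) + 24·C(i,3) + 24·C(i,4).
At i = 9: i = 9, so x_9 = 6 - 90 - 144 + 2016 + 3024 = 4812.

4812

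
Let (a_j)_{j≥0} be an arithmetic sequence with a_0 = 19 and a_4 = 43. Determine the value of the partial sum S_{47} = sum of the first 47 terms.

7379

Common difference d = (43 - 19) / (4 - 0) = 6.
a_j = 19 + (j - 0)·6.
a_{46} = 295; S = 47·(19 + 295)/2 = 7379.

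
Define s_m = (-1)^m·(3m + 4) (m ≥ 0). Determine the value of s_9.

(-1)^9 = -1; 3m + 4 at m=9 is 31; so s_9 = -31.

-31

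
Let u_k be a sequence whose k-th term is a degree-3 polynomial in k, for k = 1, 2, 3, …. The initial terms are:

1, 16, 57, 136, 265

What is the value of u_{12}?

1st diffs: 15, 41, 79, 129.
2nd diffs: 26, 38, 50.
3rd diffs: 12, 12 (constant).
So u_k = 2k^3 + k^2 - 2k.
Evaluating at k = 12 gives u_{12} = 3576.

3576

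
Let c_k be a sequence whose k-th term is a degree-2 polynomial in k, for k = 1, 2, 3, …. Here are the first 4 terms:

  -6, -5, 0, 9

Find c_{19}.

1st diffs: 1, 5, 9.
2nd diffs: 4, 4 (constant).
So c_k = 2k^2 - 5k - 3.
Evaluating at k = 19 gives c_{19} = 624.

624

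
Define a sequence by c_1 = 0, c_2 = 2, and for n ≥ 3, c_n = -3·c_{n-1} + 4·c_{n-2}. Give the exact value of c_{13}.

Step forward from the initial values:
c_3 = -6;  c_4 = 26;  c_5 = -102;  …;  c_{10} = 104858;  c_{11} = -419430;  c_{12} = 1677722;  c_{13} = -6710886.
(Characteristic roots are 1 and -4.)

-6710886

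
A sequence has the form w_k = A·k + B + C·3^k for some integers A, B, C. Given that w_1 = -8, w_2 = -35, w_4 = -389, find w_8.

-32777

The three given values yield: A + B + 3C = -8; 2A + B + 9C = -35; 4A + B + 81C = -389.
Subtracting the first from the second: A + 6C = -27.
Subtracting the second from the third: 2A + 72C = -354.
Solving: C = -5, A = 3, then B = 4.
Hence w_8 = 3·8 + 4 + (-5)·6561 = -32777.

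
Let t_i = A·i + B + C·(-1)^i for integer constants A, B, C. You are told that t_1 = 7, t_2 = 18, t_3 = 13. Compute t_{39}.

Plug in i = 1, 2, 3: A + B - C = 7; 2A + B + C = 18; 3A + B - C = 13.
Subtracting the first from the second: A + 2C = 11.
Subtracting the second from the third: A - 2C = -5.
Solving: C = 4, A = 3, then B = 8.
Therefore t_{39} = 117 + 8 + 4·(-1) = 121.

121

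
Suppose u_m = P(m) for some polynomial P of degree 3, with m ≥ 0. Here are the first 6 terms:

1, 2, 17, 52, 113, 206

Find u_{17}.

1st diffs: 1, 15, 35, 61, 93.
2nd diffs: 14, 20, 26, 32.
3rd diffs: 6, 6, 6 (constant).
Newton forward-difference form: u_m = 1 + 1·C(m,1) + 14·C(m,2) + 6·C(m,3).
At m = 17: m = 17, so u_{17} = 1 + 17 + 1904 + 4080 = 6002.

6002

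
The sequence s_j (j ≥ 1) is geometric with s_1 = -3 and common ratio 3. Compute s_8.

-6561

s_j = (-3)·3^(j-1).
s_8 = (-3)·3^7 = -6561.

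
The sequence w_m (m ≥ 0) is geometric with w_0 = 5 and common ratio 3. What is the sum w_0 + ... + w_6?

w_m = 5·3^(m-0).
S = 5·(3^7 - 1)/(3 - 1) = 5·(2187 - 1)/(2) = 5465.

5465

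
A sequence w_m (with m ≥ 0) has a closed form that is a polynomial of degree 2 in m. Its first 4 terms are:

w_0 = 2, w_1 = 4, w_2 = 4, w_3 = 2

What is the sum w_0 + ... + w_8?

1st diffs: 2, 0, -2.
2nd diffs: -2, -2 (constant).
Newton forward-difference form: w_m = 2 + 2·C(m,1) + (-2)·C(m,2).
Continuing: …, -2, -8, -16, -26, …, w_8 = -38.
Summing m = 0..8 (9 terms) gives -78.

-78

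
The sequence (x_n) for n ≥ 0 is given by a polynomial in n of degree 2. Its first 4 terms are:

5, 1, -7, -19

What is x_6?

1st diffs: -4, -8, -12.
2nd diffs: -4, -4 (constant).
Newton forward-difference form: x_n = 5 + (-4)·C(n,1) + (-4)·C(n,2).
At n = 6: n = 6, so x_6 = 5 - 24 - 60 = -79.

-79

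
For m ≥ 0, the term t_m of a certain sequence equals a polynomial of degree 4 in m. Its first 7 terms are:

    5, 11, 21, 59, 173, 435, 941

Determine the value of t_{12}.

17501

1st diffs: 6, 10, 38, 114, 262, 506.
2nd diffs: 4, 28, 76, 148, 244.
3rd diffs: 24, 48, 72, 96.
4th diffs: 24, 24, 24 (constant).
Newton forward-difference form: t_m = 5 + 6·C(m,1) + 4·C(m,2) + 24·C(m,3) + 24·C(m,4).
At m = 12: m = 12, so t_{12} = 5 + 72 + 264 + 5280 + 11880 = 17501.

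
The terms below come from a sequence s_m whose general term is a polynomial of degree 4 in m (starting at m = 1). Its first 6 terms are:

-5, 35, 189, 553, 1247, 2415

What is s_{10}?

1st diffs: 40, 154, 364, 694, 1168.
2nd diffs: 114, 210, 330, 474.
3rd diffs: 96, 120, 144.
4th diffs: 24, 24 (constant).
So s_m = m^4 + 6m^3 - 4m^2 - 5m - 3.
Evaluating at m = 10 gives s_{10} = 15547.

15547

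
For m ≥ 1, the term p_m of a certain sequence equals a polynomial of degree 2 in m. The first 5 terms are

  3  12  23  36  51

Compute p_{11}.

1st diffs: 9, 11, 13, 15.
2nd diffs: 2, 2, 2 (constant).
So p_m = m^2 + 6m - 4.
Evaluating at m = 11 gives p_{11} = 183.

183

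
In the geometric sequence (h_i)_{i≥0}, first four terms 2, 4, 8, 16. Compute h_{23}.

Common ratio r = 2.
h_i = 2·2^(i-0).
h_{23} = 2·2^23 = 16777216.

16777216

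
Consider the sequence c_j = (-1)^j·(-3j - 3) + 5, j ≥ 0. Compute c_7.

(-1)^7 = -1; -3j - 3 at j=7 is -24; so c_7 = 29.

29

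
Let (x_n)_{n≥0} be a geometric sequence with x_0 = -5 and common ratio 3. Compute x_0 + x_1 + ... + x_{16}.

x_n = (-5)·3^(n-0).
S = (-5)·(3^17 - 1)/(3 - 1) = (-5)·(129140163 - 1)/(2) = -322850405.

-322850405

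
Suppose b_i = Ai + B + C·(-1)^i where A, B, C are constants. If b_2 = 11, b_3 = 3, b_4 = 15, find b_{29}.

Write the equations: 2A + B + C = 11; 3A + B - C = 3; 4A + B + C = 15.
Subtracting the first from the second: A - 2C = -8.
Subtracting the second from the third: A + 2C = 12.
Solving: C = 5, A = 2, then B = 2.
Therefore b_{29} = 58 + 2 + 5·(-1) = 55.

55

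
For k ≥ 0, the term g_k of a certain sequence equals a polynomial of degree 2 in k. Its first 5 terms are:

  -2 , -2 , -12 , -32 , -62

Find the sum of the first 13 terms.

1st diffs: 0, -10, -20, -30.
2nd diffs: -10, -10, -10 (constant).
Newton forward-difference form: g_k = -2 + (-10)·C(k,2).
Continuing: …, -102, -152, -212, -282, …, g_{12} = -662.
Summing k = 0..12 (13 terms) gives -2886.

-2886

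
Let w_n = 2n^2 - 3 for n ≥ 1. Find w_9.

159

w_9 = 2·9^2 - 3 = 159.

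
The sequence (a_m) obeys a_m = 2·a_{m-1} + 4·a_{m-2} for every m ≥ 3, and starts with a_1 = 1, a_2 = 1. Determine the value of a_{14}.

2134016

Step forward from the initial values:
a_3 = 6;  a_4 = 16;  a_5 = 56;  …;  a_{11} = 62976;  a_{12} = 203776;  a_{13} = 659456;  a_{14} = 2134016.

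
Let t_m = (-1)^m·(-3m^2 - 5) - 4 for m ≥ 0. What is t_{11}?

364

(-1)^11 = -1; -3m^2 - 5 at m=11 is -368; so t_{11} = 364.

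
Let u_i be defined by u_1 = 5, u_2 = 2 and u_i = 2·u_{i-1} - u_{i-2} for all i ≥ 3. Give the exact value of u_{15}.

-37

Step forward from the initial values:
u_3 = -1; u_4 = -4; u_5 = -7; …; u_{12} = -28; u_{13} = -31; u_{14} = -34; u_{15} = -37.
(Characteristic roots are 1 and 1.)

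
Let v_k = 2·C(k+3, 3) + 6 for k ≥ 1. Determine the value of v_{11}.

C(14, 3) = 364, so v_{11} = 734.

734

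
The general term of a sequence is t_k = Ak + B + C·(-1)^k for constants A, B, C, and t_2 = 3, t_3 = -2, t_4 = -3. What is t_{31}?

-86

Plug in k = 2, 3, 4: 2A + B + C = 3; 3A + B - C = -2; 4A + B + C = -3.
Subtracting the first from the second: A - 2C = -5.
Subtracting the second from the third: A + 2C = -1.
Solving: C = 1, A = -3, then B = 8.
Hence t_{31} = -3·31 + 8 + 1·(-1) = -86.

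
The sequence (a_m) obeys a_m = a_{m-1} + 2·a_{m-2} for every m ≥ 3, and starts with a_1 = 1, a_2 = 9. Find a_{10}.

Compute successive terms:
a_3 = 11  a_4 = 29  a_5 = 51  a_6 = 109  a_7 = 211  a_8 = 429  a_9 = 851  a_{10} = 1709.
(Characteristic roots are 2 and -1.)

1709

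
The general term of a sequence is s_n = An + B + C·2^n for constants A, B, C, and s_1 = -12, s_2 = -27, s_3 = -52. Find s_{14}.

The three given values yield: A + B + 2C = -12; 2A + B + 4C = -27; 3A + B + 8C = -52.
Subtracting the first from the second: A + 2C = -15.
Subtracting the second from the third: A + 4C = -25.
Solving: C = -5, A = -5, then B = 3.
So s_n = -5·n + 3 + (-5)·2^n; at n=14 this is -81987.

-81987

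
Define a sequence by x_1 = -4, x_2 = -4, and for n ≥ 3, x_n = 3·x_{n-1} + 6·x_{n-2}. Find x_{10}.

-964548

x_3 = -36  x_4 = -132  x_5 = -612  x_6 = -2628  x_7 = -11556  x_8 = -50436  x_9 = -220644  x_{10} = -964548.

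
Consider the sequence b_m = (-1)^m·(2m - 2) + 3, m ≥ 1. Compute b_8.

17

(-1)^8 = 1; 2m - 2 at m=8 is 14; so b_8 = 17.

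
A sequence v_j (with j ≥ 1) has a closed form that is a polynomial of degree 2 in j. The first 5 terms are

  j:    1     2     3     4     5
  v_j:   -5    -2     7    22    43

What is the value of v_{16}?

1st diffs: 3, 9, 15, 21.
2nd diffs: 6, 6, 6 (constant).
Newton forward-difference form: v_j = -5 + 3·C(j-1,1) + 6·C(j-1,2).
At j = 16: j-1 = 15, so v_{16} = -5 + 45 + 630 = 670.

670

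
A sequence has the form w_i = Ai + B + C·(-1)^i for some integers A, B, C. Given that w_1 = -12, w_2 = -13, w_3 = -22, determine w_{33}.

-172

At i = 1, 2, 3: A + B - C = -12; 2A + B + C = -13; 3A + B - C = -22.
Subtracting the first from the second: A + 2C = -1.
Subtracting the second from the third: A - 2C = -9.
Solving: C = 2, A = -5, then B = -5.
Therefore w_{33} = -165 + (-5) + 2·(-1) = -172.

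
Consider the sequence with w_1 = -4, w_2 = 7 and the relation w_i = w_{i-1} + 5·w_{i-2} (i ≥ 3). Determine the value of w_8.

187

Step forward from the initial values:
w_3 = -13; w_4 = 22; w_5 = -43; w_6 = 67; w_7 = -148; w_8 = 187.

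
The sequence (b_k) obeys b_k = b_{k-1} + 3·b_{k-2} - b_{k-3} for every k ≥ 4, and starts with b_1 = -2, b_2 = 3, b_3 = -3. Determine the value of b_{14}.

Compute successive terms:
b_4 = 8  b_5 = -4  b_6 = 23  …  b_{11} = 397  b_{12} = 1196  b_{13} = 2100  b_{14} = 5291.

5291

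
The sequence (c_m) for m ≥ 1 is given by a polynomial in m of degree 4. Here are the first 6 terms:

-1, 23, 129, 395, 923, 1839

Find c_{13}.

34739

1st diffs: 24, 106, 266, 528, 916.
2nd diffs: 82, 160, 262, 388.
3rd diffs: 78, 102, 126.
4th diffs: 24, 24 (constant).
Newton forward-difference form: c_m = -1 + 24·C(m-1,1) + 82·C(m-1,2) + 78·C(m-1,3) + 24·C(m-1,4).
At m = 13: m-1 = 12, so c_{13} = -1 + 288 + 5412 + 17160 + 11880 = 34739.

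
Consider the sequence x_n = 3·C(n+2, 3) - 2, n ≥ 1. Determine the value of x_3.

28

C(5, 3) = 10, so x_3 = 28.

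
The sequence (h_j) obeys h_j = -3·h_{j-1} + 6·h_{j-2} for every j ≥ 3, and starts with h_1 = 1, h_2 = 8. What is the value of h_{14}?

Applying the relation repeatedly:
h_3 = -18  h_4 = 102  h_5 = -414  …  h_{11} = -2945646  h_{12} = 12879486  h_{13} = -56312334  h_{14} = 246213918.

246213918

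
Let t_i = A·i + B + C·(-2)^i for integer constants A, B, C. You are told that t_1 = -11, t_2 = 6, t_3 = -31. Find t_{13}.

-24593

Write the equations: A + B - 2C = -11; 2A + B + 4C = 6; 3A + B - 8C = -31.
Subtracting the first from the second: A + 6C = 17.
Subtracting the second from the third: A - 12C = -37.
Solving: C = 3, A = -1, then B = -4.
Therefore t_{13} = -13 + (-4) + 3·(-8192) = -24593.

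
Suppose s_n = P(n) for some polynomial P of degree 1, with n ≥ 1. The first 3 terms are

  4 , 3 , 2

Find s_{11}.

1st diffs: -1, -1 (constant).
So s_n = -n + 5.
Evaluating at n = 11 gives s_{11} = -6.

-6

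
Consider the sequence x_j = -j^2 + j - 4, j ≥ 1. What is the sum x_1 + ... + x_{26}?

Over j = 1..26: Σj = 351, Σj² = 6201.
Total = (-1)·6201 + (1)·351 + (-4)·26 = -5954.

-5954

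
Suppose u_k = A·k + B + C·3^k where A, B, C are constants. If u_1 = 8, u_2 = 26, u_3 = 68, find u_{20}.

The three given values yield: A + B + 3C = 8; 2A + B + 9C = 26; 3A + B + 27C = 68.
Subtracting the first from the second: A + 6C = 18.
Subtracting the second from the third: A + 18C = 42.
Solving: C = 2, A = 6, then B = -4.
Therefore u_{20} = 120 + (-4) + 2·3486784401 = 6973568918.

6973568918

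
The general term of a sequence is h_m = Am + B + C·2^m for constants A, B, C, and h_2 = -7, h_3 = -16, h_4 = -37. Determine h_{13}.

Write the equations: 2A + B + 4C = -7; 3A + B + 8C = -16; 4A + B + 16C = -37.
Subtracting the first from the second: A + 4C = -9.
Subtracting the second from the third: A + 8C = -21.
Solving: C = -3, A = 3, then B = -1.
Therefore h_{13} = 39 + (-1) + (-3)·8192 = -24538.

-24538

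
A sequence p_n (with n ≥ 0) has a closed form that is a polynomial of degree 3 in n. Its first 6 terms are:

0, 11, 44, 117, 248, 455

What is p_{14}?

1st diffs: 11, 33, 73, 131, 207.
2nd diffs: 22, 40, 58, 76.
3rd diffs: 18, 18, 18 (constant).
Newton forward-difference form: p_n = 11·C(n,1) + 22·C(n,2) + 18·C(n,3).
At n = 14: n = 14, so p_{14} = 154 + 2002 + 6552 = 8708.

8708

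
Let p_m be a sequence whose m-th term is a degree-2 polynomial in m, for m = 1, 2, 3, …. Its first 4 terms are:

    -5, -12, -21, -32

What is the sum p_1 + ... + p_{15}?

1st diffs: -7, -9, -11.
2nd diffs: -2, -2 (constant).
So p_m = -m^2 - 4m.
Continuing: …, -45, -60, -77, -96, …, p_{15} = -285.
Summing m = 1..15 (15 terms) gives -1720.

-1720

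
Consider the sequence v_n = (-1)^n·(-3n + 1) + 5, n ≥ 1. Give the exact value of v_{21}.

67

(-1)^21 = -1; -3n + 1 at n=21 is -62; so v_{21} = 67.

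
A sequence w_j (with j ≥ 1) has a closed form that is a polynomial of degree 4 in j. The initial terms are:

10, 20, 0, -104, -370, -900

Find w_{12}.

1st diffs: 10, -20, -104, -266, -530.
2nd diffs: -30, -84, -162, -264.
3rd diffs: -54, -78, -102.
4th diffs: -24, -24 (constant).
Newton forward-difference form: w_j = 10 + 10·C(j-1,1) + (-30)·C(j-1,2) + (-54)·C(j-1,3) + (-24)·C(j-1,4).
At j = 12: j-1 = 11, so w_{12} = 10 + 110 - 1650 - 8910 - 7920 = -18360.

-18360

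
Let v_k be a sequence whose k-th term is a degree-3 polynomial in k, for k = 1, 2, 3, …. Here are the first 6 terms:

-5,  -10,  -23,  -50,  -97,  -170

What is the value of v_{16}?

1st diffs: -5, -13, -27, -47, -73.
2nd diffs: -8, -14, -20, -26.
3rd diffs: -6, -6, -6 (constant).
So v_k = -k^3 + 2k^2 - 4k - 2.
Evaluating at k = 16 gives v_{16} = -3650.

-3650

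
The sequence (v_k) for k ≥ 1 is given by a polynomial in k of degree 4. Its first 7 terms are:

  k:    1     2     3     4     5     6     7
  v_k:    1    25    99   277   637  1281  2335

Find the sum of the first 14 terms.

1st diffs: 24, 74, 178, 360, 644, 1054.
2nd diffs: 50, 104, 182, 284, 410.
3rd diffs: 54, 78, 102, 126.
4th diffs: 24, 24, 24 (constant).
Newton forward-difference form: v_k = 1 + 24·C(k-1,1) + 50·C(k-1,2) + 54·C(k-1,3) + 24·C(k-1,4).
Continuing: …, 3949, 6297, 9577, 14011, …, v_{14} = 36817.
Summing k = 1..14 (14 terms) gives 122500.

122500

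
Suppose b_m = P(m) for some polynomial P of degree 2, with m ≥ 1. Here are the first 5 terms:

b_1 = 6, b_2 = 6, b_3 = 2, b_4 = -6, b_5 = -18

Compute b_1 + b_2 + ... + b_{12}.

1st diffs: 0, -4, -8, -12.
2nd diffs: -4, -4, -4 (constant).
So b_m = -2m^2 + 6m + 2.
Continuing: …, -34, -54, -78, -106, …, b_{12} = -214.
Summing m = 1..12 (12 terms) gives -808.

-808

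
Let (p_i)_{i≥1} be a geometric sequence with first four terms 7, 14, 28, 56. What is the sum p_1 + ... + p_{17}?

917497

Common ratio r = 2.
p_i = 7·2^(i-1).
S = 7·(2^17 - 1)/(2 - 1) = 7·(131072 - 1)/(1) = 917497.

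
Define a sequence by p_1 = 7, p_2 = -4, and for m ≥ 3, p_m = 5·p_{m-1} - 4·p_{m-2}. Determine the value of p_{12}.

-15379104

Applying the relation repeatedly:
p_3 = -48, p_4 = -224, p_5 = -928, p_6 = -3744, p_7 = -15008, p_8 = -60064, p_9 = -240288, p_{10} = -961184, p_{11} = -3844768, p_{12} = -15379104.
(Characteristic roots are 4 and 1.)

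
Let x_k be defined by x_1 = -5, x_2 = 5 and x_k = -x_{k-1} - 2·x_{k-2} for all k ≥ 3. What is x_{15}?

x_3 = 5;  x_4 = -15;  x_5 = 5;  …;  x_{12} = 225;  x_{13} = 5;  x_{14} = -455;  x_{15} = 445.

445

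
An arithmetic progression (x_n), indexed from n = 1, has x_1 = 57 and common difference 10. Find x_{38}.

x_n = 57 + (n - 1)·10.
x_{38} = 57 + 37·10 = 427.

427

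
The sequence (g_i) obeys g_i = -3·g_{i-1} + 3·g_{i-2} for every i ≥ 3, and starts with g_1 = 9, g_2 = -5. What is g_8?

g_3 = 42, g_4 = -141, g_5 = 549, g_6 = -2070, g_7 = 7857, g_8 = -29781.

-29781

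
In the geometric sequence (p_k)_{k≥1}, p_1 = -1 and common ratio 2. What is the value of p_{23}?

-4194304

p_k = (-1)·2^(k-1).
p_{23} = (-1)·2^22 = -4194304.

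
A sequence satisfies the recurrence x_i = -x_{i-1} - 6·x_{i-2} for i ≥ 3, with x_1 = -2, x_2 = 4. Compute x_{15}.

-631792

x_3 = 8  x_4 = -32  x_5 = -16  …  x_{12} = -14192  x_{13} = 109328  x_{14} = -24176  x_{15} = -631792.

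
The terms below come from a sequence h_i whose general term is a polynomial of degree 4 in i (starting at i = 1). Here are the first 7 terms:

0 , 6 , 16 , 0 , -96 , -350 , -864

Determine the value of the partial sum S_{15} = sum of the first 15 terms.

1st diffs: 6, 10, -16, -96, -254, -514.
2nd diffs: 4, -26, -80, -158, -260.
3rd diffs: -30, -54, -78, -102.
4th diffs: -24, -24, -24 (constant).
So h_i = -i^4 + 5i^3 - 3i^2 - 5i + 4.
Continuing: …, -1764, -3200, -5346, -8400, …, h_{15} = -34496.
Summing i = 1..15 (15 terms) gives -110572.

-110572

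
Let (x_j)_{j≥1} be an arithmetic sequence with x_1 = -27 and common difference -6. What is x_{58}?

-369

x_j = -27 + (j - 1)·(-6).
x_{58} = -27 + 57·(-6) = -369.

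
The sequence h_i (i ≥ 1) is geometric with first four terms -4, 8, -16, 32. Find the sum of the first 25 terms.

Common ratio r = -2.
h_i = (-4)·(-2)^(i-1).
S = (-4)·((-2)^25 - 1)/(-2 - 1) = (-4)·(-33554432 - 1)/(-3) = -44739244.

-44739244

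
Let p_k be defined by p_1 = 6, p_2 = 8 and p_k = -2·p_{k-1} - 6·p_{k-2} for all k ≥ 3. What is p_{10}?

Step forward from the initial values:
p_3 = -52  p_4 = 56  p_5 = 200  p_6 = -736  p_7 = 272  p_8 = 3872  p_9 = -9376  p_{10} = -4480.

-4480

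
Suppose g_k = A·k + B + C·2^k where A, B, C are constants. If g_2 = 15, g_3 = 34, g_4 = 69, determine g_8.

1041

At k = 2, 3, 4: 2A + B + 4C = 15; 3A + B + 8C = 34; 4A + B + 16C = 69.
Subtracting the first from the second: A + 4C = 19.
Subtracting the second from the third: A + 8C = 35.
Solving: C = 4, A = 3, then B = -7.
Hence g_8 = 3·8 + (-7) + 4·256 = 1041.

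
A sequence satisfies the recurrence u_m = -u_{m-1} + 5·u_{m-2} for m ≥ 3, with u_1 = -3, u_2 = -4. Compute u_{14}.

Applying the relation repeatedly:
u_3 = -11; u_4 = -9; u_5 = -46; …; u_{11} = -9526; u_{12} = 22381; u_{13} = -70011; u_{14} = 181916.

181916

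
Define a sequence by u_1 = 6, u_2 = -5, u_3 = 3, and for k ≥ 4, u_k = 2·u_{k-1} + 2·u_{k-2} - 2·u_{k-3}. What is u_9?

-916

Compute successive terms:
u_4 = -16, u_5 = -16, u_6 = -70, u_7 = -140, u_8 = -388, u_9 = -916.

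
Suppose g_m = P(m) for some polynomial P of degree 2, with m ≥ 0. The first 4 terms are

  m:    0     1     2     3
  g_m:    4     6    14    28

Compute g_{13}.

1st diffs: 2, 8, 14.
2nd diffs: 6, 6 (constant).
Newton forward-difference form: g_m = 4 + 2·C(m,1) + 6·C(m,2).
At m = 13: m = 13, so g_{13} = 4 + 26 + 468 = 498.

498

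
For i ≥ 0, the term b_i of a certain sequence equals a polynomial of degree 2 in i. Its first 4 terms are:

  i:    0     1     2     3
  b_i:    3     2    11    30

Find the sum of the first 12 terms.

1st diffs: -1, 9, 19.
2nd diffs: 10, 10 (constant).
Newton forward-difference form: b_i = 3 + (-1)·C(i,1) + 10·C(i,2).
Continuing: …, 59, 98, 147, 206, …, b_{11} = 542.
Summing i = 0..11 (12 terms) gives 2170.

2170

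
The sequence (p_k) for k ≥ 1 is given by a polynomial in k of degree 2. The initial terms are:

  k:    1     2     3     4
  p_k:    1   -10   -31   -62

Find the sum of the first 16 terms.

1st diffs: -11, -21, -31.
2nd diffs: -10, -10 (constant).
So p_k = -5k^2 + 4k + 2.
Continuing: …, -103, -154, -215, -286, …, p_{16} = -1214.
Summing k = 1..16 (16 terms) gives -6904.

-6904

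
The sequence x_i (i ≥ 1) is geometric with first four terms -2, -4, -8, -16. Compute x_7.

Common ratio r = 2.
x_i = (-2)·2^(i-1).
x_7 = (-2)·2^6 = -128.

-128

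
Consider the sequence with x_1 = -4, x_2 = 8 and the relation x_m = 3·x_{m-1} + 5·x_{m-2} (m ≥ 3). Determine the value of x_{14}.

74168648

Step forward from the initial values:
x_3 = 4, x_4 = 52, x_5 = 176, …, x_{11} = 1006384, x_{12} = 4219492, x_{13} = 17690396, x_{14} = 74168648.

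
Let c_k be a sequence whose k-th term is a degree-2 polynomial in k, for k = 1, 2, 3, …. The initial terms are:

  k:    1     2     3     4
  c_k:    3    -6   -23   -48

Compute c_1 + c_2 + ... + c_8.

1st diffs: -9, -17, -25.
2nd diffs: -8, -8 (constant).
So c_k = -4k^2 + 3k + 4.
Continuing: -81, -122, -171, -228.
Summing k = 1..8 (8 terms) gives -676.

-676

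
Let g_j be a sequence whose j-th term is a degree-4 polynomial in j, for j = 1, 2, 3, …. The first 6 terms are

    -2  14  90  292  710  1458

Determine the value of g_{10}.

1st diffs: 16, 76, 202, 418, 748.
2nd diffs: 60, 126, 216, 330.
3rd diffs: 66, 90, 114.
4th diffs: 24, 24 (constant).
Newton forward-difference form: g_j = -2 + 16·C(j-1,1) + 60·C(j-1,2) + 66·C(j-1,3) + 24·C(j-1,4).
At j = 10: j-1 = 9, so g_{10} = -2 + 144 + 2160 + 5544 + 3024 = 10870.

10870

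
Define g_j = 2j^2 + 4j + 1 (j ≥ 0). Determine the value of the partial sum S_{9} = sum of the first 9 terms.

561

Over j = 0..8: Σj = 36, Σj² = 204.
Total = (2)·204 + (4)·36 + (1)·9 = 561.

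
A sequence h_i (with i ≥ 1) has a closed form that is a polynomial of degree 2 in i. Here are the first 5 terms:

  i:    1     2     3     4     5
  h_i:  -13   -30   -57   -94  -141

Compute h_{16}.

1st diffs: -17, -27, -37, -47.
2nd diffs: -10, -10, -10 (constant).
Newton forward-difference form: h_i = -13 + (-17)·C(i-1,1) + (-10)·C(i-1,2).
At i = 16: i-1 = 15, so h_{16} = -13 - 255 - 1050 = -1318.

-1318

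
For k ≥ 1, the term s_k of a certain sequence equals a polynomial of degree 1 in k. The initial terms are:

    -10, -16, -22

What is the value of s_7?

1st diffs: -6, -6 (constant).
So s_k = -6k - 4.
Evaluating at k = 7 gives s_7 = -46.

-46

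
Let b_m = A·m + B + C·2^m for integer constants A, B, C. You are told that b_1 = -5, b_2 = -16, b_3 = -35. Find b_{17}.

The three given values yield: A + B + 2C = -5; 2A + B + 4C = -16; 3A + B + 8C = -35.
Subtracting the first from the second: A + 2C = -11.
Subtracting the second from the third: A + 4C = -19.
Solving: C = -4, A = -3, then B = 6.
So b_m = -3·m + 6 + (-4)·2^m; at m=17 this is -524333.

-524333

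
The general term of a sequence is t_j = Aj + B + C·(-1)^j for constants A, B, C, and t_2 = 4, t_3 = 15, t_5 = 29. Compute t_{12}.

74

The three given values yield: 2A + B + C = 4; 3A + B - C = 15; 5A + B - C = 29.
Subtracting the first from the second: A - 2C = 11.
Subtracting the second from the third: 2A = 14.
Solving: C = -2, A = 7, then B = -8.
Therefore t_{12} = 84 + (-8) + (-2)·1 = 74.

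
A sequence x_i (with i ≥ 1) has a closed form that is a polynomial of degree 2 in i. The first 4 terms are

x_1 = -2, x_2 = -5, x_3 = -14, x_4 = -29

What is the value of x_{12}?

-365

1st diffs: -3, -9, -15.
2nd diffs: -6, -6 (constant).
Newton forward-difference form: x_i = -2 + (-3)·C(i-1,1) + (-6)·C(i-1,2).
At i = 12: i-1 = 11, so x_{12} = -2 - 33 - 330 = -365.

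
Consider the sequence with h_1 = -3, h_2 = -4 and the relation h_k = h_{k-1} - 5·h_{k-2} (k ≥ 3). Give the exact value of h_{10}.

-3049

Compute successive terms:
h_3 = 11;  h_4 = 31;  h_5 = -24;  h_6 = -179;  h_7 = -59;  h_8 = 836;  h_9 = 1131;  h_{10} = -3049.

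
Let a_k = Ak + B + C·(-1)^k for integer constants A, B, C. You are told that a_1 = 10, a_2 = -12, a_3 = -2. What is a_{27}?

-146

Write the equations: A + B - C = 10; 2A + B + C = -12; 3A + B - C = -2.
Subtracting the first from the second: A + 2C = -22.
Subtracting the second from the third: A - 2C = 10.
Solving: C = -8, A = -6, then B = 8.
So a_k = -6·k + 8 + (-8)·(-1)^k; at k=27 this is -146.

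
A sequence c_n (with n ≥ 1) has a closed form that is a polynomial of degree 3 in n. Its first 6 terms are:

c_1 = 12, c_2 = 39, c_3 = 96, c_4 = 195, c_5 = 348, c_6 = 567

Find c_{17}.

1st diffs: 27, 57, 99, 153, 219.
2nd diffs: 30, 42, 54, 66.
3rd diffs: 12, 12, 12 (constant).
So c_n = 2n^3 + 3n^2 + 4n + 3.
Evaluating at n = 17 gives c_{17} = 10764.

10764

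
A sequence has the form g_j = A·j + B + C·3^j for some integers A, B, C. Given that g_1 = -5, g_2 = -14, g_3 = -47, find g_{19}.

-2324522879

The three given values yield: A + B + 3C = -5; 2A + B + 9C = -14; 3A + B + 27C = -47.
Subtracting the first from the second: A + 6C = -9.
Subtracting the second from the third: A + 18C = -33.
Solving: C = -2, A = 3, then B = -2.
Hence g_{19} = 3·19 + (-2) + (-2)·1162261467 = -2324522879.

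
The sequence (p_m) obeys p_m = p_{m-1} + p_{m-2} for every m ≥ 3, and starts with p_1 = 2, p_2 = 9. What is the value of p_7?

82

Compute successive terms:
p_3 = 11; p_4 = 20; p_5 = 31; p_6 = 51; p_7 = 82.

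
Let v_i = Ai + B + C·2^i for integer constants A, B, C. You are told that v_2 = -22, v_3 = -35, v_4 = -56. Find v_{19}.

-1048675

Write the equations: 2A + B + 4C = -22; 3A + B + 8C = -35; 4A + B + 16C = -56.
Subtracting the first from the second: A + 4C = -13.
Subtracting the second from the third: A + 8C = -21.
Solving: C = -2, A = -5, then B = -4.
Therefore v_{19} = -95 + (-4) + (-2)·524288 = -1048675.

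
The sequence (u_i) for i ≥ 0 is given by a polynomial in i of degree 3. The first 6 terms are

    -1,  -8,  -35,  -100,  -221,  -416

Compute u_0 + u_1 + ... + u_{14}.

-34420

1st diffs: -7, -27, -65, -121, -195.
2nd diffs: -20, -38, -56, -74.
3rd diffs: -18, -18, -18 (constant).
So u_i = -3i^3 - i^2 - 3i - 1.
Continuing: …, -703, -1100, -1625, -2296, …, u_{14} = -8471.
Summing i = 0..14 (15 terms) gives -34420.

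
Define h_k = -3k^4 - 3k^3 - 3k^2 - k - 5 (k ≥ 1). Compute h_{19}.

h_{19} = -3·19^4 - 3·19^3 - 3·19^2 - 1·19 - 5 = -412647.

-412647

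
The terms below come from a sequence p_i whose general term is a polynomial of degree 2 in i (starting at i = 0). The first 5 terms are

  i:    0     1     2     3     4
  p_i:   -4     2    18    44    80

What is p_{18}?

1634

1st diffs: 6, 16, 26, 36.
2nd diffs: 10, 10, 10 (constant).
So p_i = 5i^2 + i - 4.
Evaluating at i = 18 gives p_{18} = 1634.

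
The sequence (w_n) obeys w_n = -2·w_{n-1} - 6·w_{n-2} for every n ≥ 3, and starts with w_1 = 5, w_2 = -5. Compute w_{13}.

76480

Iterate the recurrence:
w_3 = -20; w_4 = 70; w_5 = -20; …; w_{10} = 9520; w_{11} = 18880; w_{12} = -94880; w_{13} = 76480.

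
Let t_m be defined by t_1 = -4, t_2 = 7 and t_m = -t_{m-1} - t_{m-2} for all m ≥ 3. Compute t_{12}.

t_3 = -3;  t_4 = -4;  t_5 = 7;  t_6 = -3;  t_7 = -4;  t_8 = 7;  t_9 = -3;  t_{10} = -4;  t_{11} = 7;  t_{12} = -3.

-3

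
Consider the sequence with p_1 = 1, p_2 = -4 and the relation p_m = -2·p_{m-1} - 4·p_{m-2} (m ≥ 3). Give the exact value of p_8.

Compute successive terms:
p_3 = 4;  p_4 = 8;  p_5 = -32;  p_6 = 32;  p_7 = 64;  p_8 = -256.

-256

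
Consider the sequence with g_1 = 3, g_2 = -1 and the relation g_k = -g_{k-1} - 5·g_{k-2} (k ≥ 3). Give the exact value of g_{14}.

Applying the relation repeatedly:
g_3 = -14  g_4 = 19  g_5 = 51  …  g_{11} = 5371  g_{12} = 14134  g_{13} = -40989  g_{14} = -29681.

-29681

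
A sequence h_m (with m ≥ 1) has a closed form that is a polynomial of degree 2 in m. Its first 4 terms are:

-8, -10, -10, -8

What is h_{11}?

1st diffs: -2, 0, 2.
2nd diffs: 2, 2 (constant).
Newton forward-difference form: h_m = -8 + (-2)·C(m-1,1) + 2·C(m-1,2).
At m = 11: m-1 = 10, so h_{11} = -8 - 20 + 90 = 62.

62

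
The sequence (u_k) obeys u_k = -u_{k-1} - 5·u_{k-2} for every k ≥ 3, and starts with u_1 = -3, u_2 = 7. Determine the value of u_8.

Applying the relation repeatedly:
u_3 = 8  u_4 = -43  u_5 = 3  u_6 = 212  u_7 = -227  u_8 = -833.

-833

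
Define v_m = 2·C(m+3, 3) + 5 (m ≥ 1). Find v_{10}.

577

C(13, 3) = 286, so v_{10} = 577.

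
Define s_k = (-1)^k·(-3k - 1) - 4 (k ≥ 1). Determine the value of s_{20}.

-65

(-1)^20 = 1; -3k - 1 at k=20 is -61; so s_{20} = -65.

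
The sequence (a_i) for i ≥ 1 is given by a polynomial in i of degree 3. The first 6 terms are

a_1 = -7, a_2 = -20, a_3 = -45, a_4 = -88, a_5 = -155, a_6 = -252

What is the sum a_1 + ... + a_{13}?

-8827

1st diffs: -13, -25, -43, -67, -97.
2nd diffs: -12, -18, -24, -30.
3rd diffs: -6, -6, -6 (constant).
Newton forward-difference form: a_i = -7 + (-13)·C(i-1,1) + (-12)·C(i-1,2) + (-6)·C(i-1,3).
Continuing: …, -385, -560, -783, -1060, …, a_{13} = -2275.
Summing i = 1..13 (13 terms) gives -8827.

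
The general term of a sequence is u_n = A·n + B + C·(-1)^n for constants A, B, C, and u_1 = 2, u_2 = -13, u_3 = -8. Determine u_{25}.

-118

Write the equations: A + B - C = 2; 2A + B + C = -13; 3A + B - C = -8.
Subtracting the first from the second: A + 2C = -15.
Subtracting the second from the third: A - 2C = 5.
Solving: C = -5, A = -5, then B = 2.
Therefore u_{25} = -125 + 2 + (-5)·(-1) = -118.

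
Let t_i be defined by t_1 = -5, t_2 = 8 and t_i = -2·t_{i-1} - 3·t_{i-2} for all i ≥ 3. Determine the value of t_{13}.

Applying the relation repeatedly:
t_3 = -1;  t_4 = -22;  t_5 = 47;  …;  t_{10} = -256;  t_{11} = 1271;  t_{12} = -1774;  t_{13} = -265.

-265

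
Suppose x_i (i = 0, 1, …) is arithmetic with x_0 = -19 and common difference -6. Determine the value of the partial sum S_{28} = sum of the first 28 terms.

x_i = -19 + (i - 0)·(-6).
x_{27} = -181; S = 28·(-19 + (-181))/2 = -2800.

-2800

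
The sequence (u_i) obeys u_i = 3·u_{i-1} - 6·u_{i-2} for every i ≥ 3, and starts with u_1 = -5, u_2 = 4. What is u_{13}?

-263898

Iterate the recurrence:
u_3 = 42, u_4 = 102, u_5 = 54, …, u_{10} = 23166, u_{11} = 51030, u_{12} = 14094, u_{13} = -263898.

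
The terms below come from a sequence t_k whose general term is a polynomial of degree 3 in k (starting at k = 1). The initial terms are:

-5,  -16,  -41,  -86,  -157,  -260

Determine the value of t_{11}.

1st diffs: -11, -25, -45, -71, -103.
2nd diffs: -14, -20, -26, -32.
3rd diffs: -6, -6, -6 (constant).
Newton forward-difference form: t_k = -5 + (-11)·C(k-1,1) + (-14)·C(k-1,2) + (-6)·C(k-1,3).
At k = 11: k-1 = 10, so t_{11} = -5 - 110 - 630 - 720 = -1465.

-1465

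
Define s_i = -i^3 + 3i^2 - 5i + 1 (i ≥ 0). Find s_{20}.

-6899

s_{20} = -1·20^3 + 3·20^2 - 5·20 + 1 = -6899.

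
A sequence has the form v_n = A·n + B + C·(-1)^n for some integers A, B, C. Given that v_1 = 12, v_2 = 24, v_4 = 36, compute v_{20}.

The three given values yield: A + B - C = 12; 2A + B + C = 24; 4A + B + C = 36.
Subtracting the first from the second: A + 2C = 12.
Subtracting the second from the third: 2A = 12.
Solving: C = 3, A = 6, then B = 9.
Therefore v_{20} = 120 + 9 + 3·1 = 132.

132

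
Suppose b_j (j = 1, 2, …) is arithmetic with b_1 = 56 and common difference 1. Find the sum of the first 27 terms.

b_j = 56 + (j - 1)·1.
b_{27} = 82; S = 27·(56 + 82)/2 = 1863.

1863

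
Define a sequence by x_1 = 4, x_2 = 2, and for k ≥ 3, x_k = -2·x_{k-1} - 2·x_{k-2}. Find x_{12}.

Iterate the recurrence:
x_3 = -12;  x_4 = 20;  x_5 = -16;  x_6 = -8;  x_7 = 48;  x_8 = -80;  x_9 = 64;  x_{10} = 32;  x_{11} = -192;  x_{12} = 320.

320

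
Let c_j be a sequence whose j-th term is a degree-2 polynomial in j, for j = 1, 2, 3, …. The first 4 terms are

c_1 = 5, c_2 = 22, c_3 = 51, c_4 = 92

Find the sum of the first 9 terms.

1st diffs: 17, 29, 41.
2nd diffs: 12, 12 (constant).
Newton forward-difference form: c_j = 5 + 17·C(j-1,1) + 12·C(j-1,2).
Continuing: …, 145, 210, 287, 376, …, c_9 = 477.
Summing j = 1..9 (9 terms) gives 1665.

1665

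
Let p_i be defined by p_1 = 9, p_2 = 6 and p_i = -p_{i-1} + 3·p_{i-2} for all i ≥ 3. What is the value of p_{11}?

Applying the relation repeatedly:
p_3 = 21, p_4 = -3, p_5 = 66, p_6 = -75, p_7 = 273, p_8 = -498, p_9 = 1317, p_{10} = -2811, p_{11} = 6762.

6762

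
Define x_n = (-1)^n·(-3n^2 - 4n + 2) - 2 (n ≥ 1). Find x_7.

171

(-1)^7 = -1; -3n^2 - 4n + 2 at n=7 is -173; so x_7 = 171.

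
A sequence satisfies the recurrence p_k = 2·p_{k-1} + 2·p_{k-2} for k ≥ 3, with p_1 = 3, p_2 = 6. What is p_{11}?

Applying the relation repeatedly:
p_3 = 18  p_4 = 48  p_5 = 132  p_6 = 360  p_7 = 984  p_8 = 2688  p_9 = 7344  p_{10} = 20064  p_{11} = 54816.

54816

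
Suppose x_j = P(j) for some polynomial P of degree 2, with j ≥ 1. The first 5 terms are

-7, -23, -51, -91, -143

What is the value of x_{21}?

-2607

1st diffs: -16, -28, -40, -52.
2nd diffs: -12, -12, -12 (constant).
So x_j = -6j^2 + 2j - 3.
Evaluating at j = 21 gives x_{21} = -2607.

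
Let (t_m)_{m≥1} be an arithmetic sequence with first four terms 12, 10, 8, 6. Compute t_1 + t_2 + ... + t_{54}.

Common difference d = -2.
t_m = 12 + (m - 1)·(-2).
t_{54} = -94; S = 54·(12 + (-94))/2 = -2214.

-2214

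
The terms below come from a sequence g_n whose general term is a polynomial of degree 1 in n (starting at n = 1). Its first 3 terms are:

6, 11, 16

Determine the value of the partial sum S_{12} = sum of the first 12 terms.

402

1st diffs: 5, 5 (constant).
So g_n = 5n + 1.
Continuing: …, 21, 26, 31, 36, …, g_{12} = 61.
Summing n = 1..12 (12 terms) gives 402.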